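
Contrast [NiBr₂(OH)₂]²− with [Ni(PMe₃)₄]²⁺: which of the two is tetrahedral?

For [NiBr₂(OH)₂]²−: Each bromide is −1; each hydroxide is −1; balancing the −2 overall charge requires Ni(II). Group 10 minus oxidation state 2 gives a d⁸ configuration. Bromide and hydroxide are weak-field ligands. With weak-field ligands the CFSE gain from square planar is small, so a 3d d⁸ ion takes the sterically preferred tetrahedral geometry. → tetrahedral.
For [Ni(PMe₃)₄]²⁺: Ligand charges: trimethylphosphine is neutral. With an overall charge of +2 the nickel centre must be in the +2 oxidation state. Nickel is a group-10 element; Ni(II) is therefore d⁸. Trimethylphosphine is a strong-field ligand (high in the spectrochemical series). A 3d d⁸ ion with strong-field ligands gains enough CFSE to favour square planar over tetrahedral. → square planar.

[NiBr₂(OH)₂]²−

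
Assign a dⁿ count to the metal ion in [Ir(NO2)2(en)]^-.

Ligand charges: each nitro (N-bound nitrite) is −1; ethylenediamine is neutral. With an overall charge of −1 the iridium centre must be in the +1 oxidation state.
Iridium is a group-9 element; Ir(I) is therefore d⁸.

d8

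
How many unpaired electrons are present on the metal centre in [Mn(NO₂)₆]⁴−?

Ligand charges: each nitro (N-bound nitrite) is −1. With an overall charge of −4 the manganese centre must be in the +2 oxidation state.
Mn sits in group 7, so the d-electron count is 7 − 2 = 5.
The spin state decides the count: Nitro (N-bound nitrite) is a strong-field ligand (high in the spectrochemical series) for a first-row metal, so the complex is low-spin.
An octahedral low-spin d⁵ ion is t₂g⁵e_g⁰, giving 1 unpaired electron.

1 unpaired electron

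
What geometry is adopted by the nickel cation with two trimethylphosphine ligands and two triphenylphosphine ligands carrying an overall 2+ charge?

Ligand charges: trimethylphosphine is neutral; triphenylphosphine is neutral. With an overall charge of +2 the nickel centre must be in the +2 oxidation state.
Group 10 minus oxidation state 2 gives a d⁸ configuration.
With 4 monodentate ligands the coordination number is 4.
Trimethylphosphine and triphenylphosphine are strong-field ligands (high in the spectrochemical series).
A 3d d⁸ ion with strong-field ligands gains enough CFSE to favour square planar over tetrahedral.

square planar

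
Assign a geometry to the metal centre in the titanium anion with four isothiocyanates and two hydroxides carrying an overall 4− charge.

Ligand charges: each isothiocyanate is −1; each hydroxide is −1. With an overall charge of −4 the titanium centre must be in the +2 oxidation state.
Group 4 minus oxidation state 2 gives a d² configuration.
With 6 monodentate ligands the coordination number is 6.
Six donors around a single metal centre give an octahedral coordination sphere.

octahedral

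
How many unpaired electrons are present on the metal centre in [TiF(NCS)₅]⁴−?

Ligand charges: each fluoride is −1; each isothiocyanate is −1. With an overall charge of −4 the titanium centre must be in the +2 oxidation state.
Ti sits in group 4, so the d-electron count is 4 − 2 = 2.
In an octahedral field the d² configuration is t₂g²e_g⁰ (only one arrangement possible), giving 2 unpaired electrons.

2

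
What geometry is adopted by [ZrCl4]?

Ligand charges: each chloride is −1. With an overall charge of 0 the zirconium centre must be in the +4 oxidation state.
Zirconium is a group-4 element; Zr(IV) is therefore d⁰.
With 4 monodentate ligands the coordination number is 4.
A d⁰ ion has no crystal-field stabilisation preference between square planar and tetrahedral, so four ligands adopt the sterically favoured tetrahedral geometry.

tetrahedral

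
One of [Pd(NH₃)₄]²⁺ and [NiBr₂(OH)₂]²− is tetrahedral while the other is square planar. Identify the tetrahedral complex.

For [Pd(NH₃)₄]²⁺: Ammonia is neutral; balancing the +2 overall charge requires Pd(II). Group 10 minus oxidation state 2 gives a d⁸ configuration. A 4d d⁸ ion has a large crystal-field splitting; square planar leaves the high-energy d_{x²−y²} orbital empty and maximises CFSE. → square planar.
For [NiBr₂(OH)₂]²−: Summing ligand charges against the −2 overall charge gives an oxidation state of +2 for nickel. Ni sits in group 10, so the d-electron count is 10 − 2 = 8. Bromide and hydroxide are weak-field ligands. With weak-field ligands the CFSE gain from square planar is small, so a 3d d⁸ ion takes the sterically preferred tetrahedral geometry. → tetrahedral.

[NiBr₂(OH)₂]²−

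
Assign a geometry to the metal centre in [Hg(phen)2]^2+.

1,10-phenanthroline is neutral; balancing the +2 overall charge requires Hg(II).
Hg sits in group 12, so the d-electron count is 12 − 2 = 10.
Counting donor atoms: 2×1,10-phenanthroline (bidentate) → 4 donors. Coordination number = 4.
A d¹⁰ ion has no crystal-field stabilisation preference between square planar and tetrahedral, so four ligands adopt the sterically favoured tetrahedral geometry.

tetrahedral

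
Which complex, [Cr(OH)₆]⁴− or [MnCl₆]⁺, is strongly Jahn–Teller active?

[Cr(OH)₆]⁴−

[Cr(OH)₆]⁴−: Summing ligand charges against the −4 overall charge gives an oxidation state of +2 for chromium. Group 6 minus oxidation state 2 gives a d⁴ configuration. Hydroxide is a weak-field ligand for a first-row metal, so the complex is high-spin. The t₂g³e_g¹ (high-spin) configuration has an unevenly filled e_g set; the Jahn–Teller theorem predicts a tetragonal distortion (typically axial elongation) to lift the degeneracy.
[MnCl₆]⁺: Each chloride is −1; balancing the +1 overall charge requires Mn(VII). Manganese is a group-7 element; Mn(VII) is therefore d⁰. The d⁰ configuration leaves the e_g set evenly filled (or empty) — no strong Jahn–Teller driving force.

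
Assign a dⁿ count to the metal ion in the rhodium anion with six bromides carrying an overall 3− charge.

d6

Ligand charges: each bromide is −1. With an overall charge of −3 the rhodium centre must be in the +3 oxidation state.
Rh sits in group 9, so the d-electron count is 9 − 3 = 6.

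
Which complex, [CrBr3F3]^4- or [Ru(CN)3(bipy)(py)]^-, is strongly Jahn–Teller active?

[CrBr3F3]^4-

[CrBr3F3]^4-: Ligand charges: each bromide is −1; each fluoride is −1. With an overall charge of −4 the chromium centre must be in the +2 oxidation state. Chromium is a group-6 element; Cr(II) is therefore d⁴. Bromide and fluoride are weak-field ligands for a first-row metal, so the complex is high-spin. The t₂g³e_g¹ (high-spin) configuration has an unevenly filled e_g set; the Jahn–Teller theorem predicts a tetragonal distortion (typically axial elongation) to lift the degeneracy.
[Ru(CN)3(bipy)(py)]^-: Summing ligand charges against the −1 overall charge gives an oxidation state of +2 for ruthenium. Ruthenium is a group-8 element; Ru(II) is therefore d⁶. A 4d ion has a large Δₒ and is invariably low-spin. The d⁶ configuration leaves the e_g set evenly filled (or empty) — no strong Jahn–Teller driving force.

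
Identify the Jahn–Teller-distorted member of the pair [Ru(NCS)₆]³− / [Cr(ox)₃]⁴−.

[Cr(ox)₃]⁴−

[Ru(NCS)₆]³−: Each isothiocyanate is −1; balancing the −3 overall charge requires Ru(III). Ruthenium is a group-8 element; Ru(III) is therefore d⁵. A 4d ion has a large Δₒ and is invariably low-spin. The d⁵ configuration leaves the e_g set evenly filled (or empty) — no strong Jahn–Teller driving force.
[Cr(ox)₃]⁴−: Summing ligand charges against the −4 overall charge gives an oxidation state of +2 for chromium. Cr sits in group 6, so the d-electron count is 6 − 2 = 4. Oxalate is a weak-field ligand for a first-row metal, so the complex is high-spin. The t₂g³e_g¹ (high-spin) configuration has an unevenly filled e_g set; the Jahn–Teller theorem predicts a tetragonal distortion (typically axial elongation) to lift the degeneracy.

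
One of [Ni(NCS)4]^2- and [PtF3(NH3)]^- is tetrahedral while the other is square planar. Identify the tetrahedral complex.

For [Ni(NCS)4]^2-: Ligand charges: each isothiocyanate is −1. With an overall charge of −2 the nickel centre must be in the +2 oxidation state. Ni sits in group 10, so the d-electron count is 10 − 2 = 8. Isothiocyanate is a weak-field ligand. With weak-field ligands the CFSE gain from square planar is small, so a 3d d⁸ ion takes the sterically preferred tetrahedral geometry. → tetrahedral.
For [PtF3(NH3)]^-: Summing ligand charges against the −1 overall charge gives an oxidation state of +2 for platinum. Pt sits in group 10, so the d-electron count is 10 − 2 = 8. A 5d d⁸ ion has a large crystal-field splitting; square planar leaves the high-energy d_{x²−y²} orbital empty and maximises CFSE. → square planar.

[Ni(NCS)4]^2-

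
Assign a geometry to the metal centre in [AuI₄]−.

Ligand charges: each iodide is −1. With an overall charge of −1 the gold centre must be in the +3 oxidation state.
Gold is a group-11 element; Au(III) is therefore d⁸.
Coordination number: 4.
A 5d d⁸ ion has a large crystal-field splitting; square planar leaves the high-energy d_{x²−y²} orbital empty and maximises CFSE.

square planar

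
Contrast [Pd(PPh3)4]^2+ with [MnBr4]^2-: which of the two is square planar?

For [Pd(PPh3)4]^2+: Ligand charges: triphenylphosphine is neutral. With an overall charge of +2 the palladium centre must be in the +2 oxidation state. Pd sits in group 10, so the d-electron count is 10 − 2 = 8. A 4d d⁸ ion has a large crystal-field splitting; square planar leaves the high-energy d_{x²−y²} orbital empty and maximises CFSE. → square planar.
For [MnBr4]^2-: Each bromide is −1; balancing the −2 overall charge requires Mn(II). Mn sits in group 7, so the d-electron count is 7 − 2 = 5. A high-spin d⁵ ion has zero CFSE in either geometry, so four ligands adopt the sterically favoured tetrahedral geometry. → tetrahedral.

[Pd(PPh3)4]^2+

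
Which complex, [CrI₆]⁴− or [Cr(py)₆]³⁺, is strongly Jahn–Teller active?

[CrI₆]⁴−

[CrI₆]⁴−: Summing ligand charges against the −4 overall charge gives an oxidation state of +2 for chromium. Cr sits in group 6, so the d-electron count is 6 − 2 = 4. Iodide is a weak-field ligand for a first-row metal, so the complex is high-spin. The t₂g³e_g¹ (high-spin) configuration has an unevenly filled e_g set; the Jahn–Teller theorem predicts a tetragonal distortion (typically axial elongation) to lift the degeneracy.
[Cr(py)₆]³⁺: Ligand charges: pyridine is neutral. With an overall charge of +3 the chromium centre must be in the +3 oxidation state. Group 6 minus oxidation state 3 gives a d³ configuration. The d³ configuration leaves the e_g set evenly filled (or empty) — no strong Jahn–Teller driving force.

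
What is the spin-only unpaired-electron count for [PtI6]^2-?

Ligand charges: each iodide is −1. With an overall charge of −2 the platinum centre must be in the +4 oxidation state.
Group 10 minus oxidation state 4 gives a d⁶ configuration.
The spin state decides the count: a 5d ion has a large Δₒ and is invariably low-spin.
An octahedral low-spin d⁶ ion is t₂g⁶e_g⁰, giving 0 unpaired electrons.

0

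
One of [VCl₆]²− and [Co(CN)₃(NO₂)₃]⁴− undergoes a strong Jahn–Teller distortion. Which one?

[Co(CN)₃(NO₂)₃]⁴−

[VCl₆]²−: Each chloride is −1; balancing the −2 overall charge requires V(IV). Group 5 minus oxidation state 4 gives a d¹ configuration. The d¹ configuration leaves the e_g set evenly filled (or empty) — no strong Jahn–Teller driving force.
[Co(CN)₃(NO₂)₃]⁴−: Each cyanide is −1; each nitro (N-bound nitrite) is −1; balancing the −4 overall charge requires Co(II). Group 9 minus oxidation state 2 gives a d⁷ configuration. Cyanide and nitro (N-bound nitrite) are strong-field ligands (high in the spectrochemical series) for a first-row metal, so the complex is low-spin. The t₂g⁶e_g¹ (low-spin) configuration has an unevenly filled e_g set; the Jahn–Teller theorem predicts a tetragonal distortion (typically axial elongation) to lift the degeneracy.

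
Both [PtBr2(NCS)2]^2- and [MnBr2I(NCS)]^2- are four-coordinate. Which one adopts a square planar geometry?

[PtBr2(NCS)2]^2-

For [PtBr2(NCS)2]^2-: Ligand charges: each bromide is −1; each isothiocyanate is −1. With an overall charge of −2 the platinum centre must be in the +2 oxidation state. Pt sits in group 10, so the d-electron count is 10 − 2 = 8. A 5d d⁸ ion has a large crystal-field splitting; square planar leaves the high-energy d_{x²−y²} orbital empty and maximises CFSE. → square planar.
For [MnBr2I(NCS)]^2-: Summing ligand charges against the −2 overall charge gives an oxidation state of +2 for manganese. Group 7 minus oxidation state 2 gives a d⁵ configuration. A high-spin d⁵ ion has zero CFSE in either geometry, so four ligands adopt the sterically favoured tetrahedral geometry. → tetrahedral.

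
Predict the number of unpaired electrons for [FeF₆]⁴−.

Summing ligand charges against the −4 overall charge gives an oxidation state of +2 for iron.
Iron is a group-8 element; Fe(II) is therefore d⁶.
The spin state decides the count: Fluoride is a weak-field ligand for a first-row metal, so the complex is high-spin.
An octahedral high-spin d⁶ ion is t₂g⁴e_g², giving 4 unpaired electrons.

4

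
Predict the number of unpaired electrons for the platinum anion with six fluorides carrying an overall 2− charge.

0

Each fluoride is −1; balancing the −2 overall charge requires Pt(IV).
Pt sits in group 10, so the d-electron count is 10 − 4 = 6.
The spin state decides the count: a 5d ion has a large Δₒ and is invariably low-spin.
An octahedral low-spin d⁶ ion is t₂g⁶e_g⁰, giving 0 unpaired electrons.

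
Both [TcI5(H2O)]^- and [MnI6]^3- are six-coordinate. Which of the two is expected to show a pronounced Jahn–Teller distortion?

[TcI5(H2O)]^-: Summing ligand charges against the −1 overall charge gives an oxidation state of +4 for technetium. Technetium is a group-7 element; Tc(IV) is therefore d³. The d³ configuration leaves the e_g set evenly filled (or empty) — no strong Jahn–Teller driving force.
[MnI6]^3-: Summing ligand charges against the −3 overall charge gives an oxidation state of +3 for manganese. Mn sits in group 7, so the d-electron count is 7 − 3 = 4. Iodide is a weak-field ligand for a first-row metal, so the complex is high-spin. The t₂g³e_g¹ (high-spin) configuration has an unevenly filled e_g set; the Jahn–Teller theorem predicts a tetragonal distortion (typically axial elongation) to lift the degeneracy.

[MnI6]^3-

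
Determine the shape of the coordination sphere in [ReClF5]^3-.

octahedral

Ligand charges: each chloride is −1; each fluoride is −1. With an overall charge of −3 the rhenium centre must be in the +3 oxidation state.
Group 7 minus oxidation state 3 gives a d⁴ configuration.
Coordination number: 6.
Six donors around a single metal centre give an octahedral coordination sphere.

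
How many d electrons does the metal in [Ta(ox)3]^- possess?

d0

Ligand charges: each oxalate is −2. With an overall charge of −1 the tantalum centre must be in the +5 oxidation state.
Group 5 minus oxidation state 5 gives a d⁰ configuration.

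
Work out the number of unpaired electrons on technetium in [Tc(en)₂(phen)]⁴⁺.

3

Ligand charges: ethylenediamine is neutral; 1,10-phenanthroline is neutral. With an overall charge of +4 the technetium centre must be in the +4 oxidation state.
Group 7 minus oxidation state 4 gives a d³ configuration.
Counting donor atoms: 2×ethylenediamine (bidentate) → 4 donors; 1×1,10-phenanthroline (bidentate) → 2 donors. Coordination number = 6.
In an octahedral field the d³ configuration is t₂g³e_g⁰ (only one arrangement possible), giving 3 unpaired electrons.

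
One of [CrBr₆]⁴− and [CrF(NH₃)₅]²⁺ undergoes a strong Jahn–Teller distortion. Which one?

[CrBr₆]⁴−: Summing ligand charges against the −4 overall charge gives an oxidation state of +2 for chromium. Chromium is a group-6 element; Cr(II) is therefore d⁴. Bromide is a weak-field ligand for a first-row metal, so the complex is high-spin. The t₂g³e_g¹ (high-spin) configuration has an unevenly filled e_g set; the Jahn–Teller theorem predicts a tetragonal distortion (typically axial elongation) to lift the degeneracy.
[CrF(NH₃)₅]²⁺: Each fluoride is −1; ammonia is neutral; balancing the +2 overall charge requires Cr(III). Chromium is a group-6 element; Cr(III) is therefore d³. The d³ configuration leaves the e_g set evenly filled (or empty) — no strong Jahn–Teller driving force.

[CrBr₆]⁴−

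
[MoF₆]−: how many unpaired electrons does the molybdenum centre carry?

1

Each fluoride is −1; balancing the −1 overall charge requires Mo(V).
Group 6 minus oxidation state 5 gives a d¹ configuration.
In an octahedral field the d¹ configuration is t₂g¹e_g⁰ (only one arrangement possible), giving 1 unpaired electron.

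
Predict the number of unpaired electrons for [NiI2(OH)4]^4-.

2 unpaired electrons

Ligand charges: each iodide is −1; each hydroxide is −1. With an overall charge of −4 the nickel centre must be in the +2 oxidation state.
Ni sits in group 10, so the d-electron count is 10 − 2 = 8.
In an octahedral field the d⁸ configuration is t₂g⁶e_g² (only one arrangement possible), giving 2 unpaired electrons.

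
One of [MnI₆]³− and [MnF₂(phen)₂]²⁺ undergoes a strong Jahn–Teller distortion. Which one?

[MnI₆]³−: Each iodide is −1; balancing the −3 overall charge requires Mn(III). Manganese is a group-7 element; Mn(III) is therefore d⁴. Iodide is a weak-field ligand for a first-row metal, so the complex is high-spin. The t₂g³e_g¹ (high-spin) configuration has an unevenly filled e_g set; the Jahn–Teller theorem predicts a tetragonal distortion (typically axial elongation) to lift the degeneracy.
[MnF₂(phen)₂]²⁺: Each fluoride is −1; 1,10-phenanthroline is neutral; balancing the +2 overall charge requires Mn(IV). Manganese is a group-7 element; Mn(IV) is therefore d³. The d³ configuration leaves the e_g set evenly filled (or empty) — no strong Jahn–Teller driving force.

[MnI₆]³−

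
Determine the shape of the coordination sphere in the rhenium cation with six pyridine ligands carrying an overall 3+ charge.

Pyridine is neutral; balancing the +3 overall charge requires Re(III).
Group 7 minus oxidation state 3 gives a d⁴ configuration.
Coordination number: 6.
Six donors around a single metal centre give an octahedral coordination sphere.

octahedral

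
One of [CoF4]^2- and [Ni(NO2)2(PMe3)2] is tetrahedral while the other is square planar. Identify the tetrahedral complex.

[CoF4]^2-

For [CoF4]^2-: Ligand charges: each fluoride is −1. With an overall charge of −2 the cobalt centre must be in the +2 oxidation state. Cobalt is a group-9 element; Co(II) is therefore d⁷. For a high-spin 3d d⁷ ion with weak-field ligands the small Δₜ gives little square-planar CFSE advantage, so four ligands adopt the sterically favoured tetrahedral geometry. → tetrahedral.
For [Ni(NO2)2(PMe3)2]: Summing ligand charges against the 0 overall charge gives an oxidation state of +2 for nickel. Ni sits in group 10, so the d-electron count is 10 − 2 = 8. Nitro (N-bound nitrite) and trimethylphosphine are strong-field ligands (high in the spectrochemical series). A 3d d⁸ ion with strong-field ligands gains enough CFSE to favour square planar over tetrahedral. → square planar.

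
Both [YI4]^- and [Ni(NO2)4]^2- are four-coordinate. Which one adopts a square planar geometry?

[Ni(NO2)4]^2-

For [YI4]^-: Each iodide is −1; balancing the −1 overall charge requires Y(III). Group 3 minus oxidation state 3 gives a d⁰ configuration. A d⁰ ion has no crystal-field stabilisation preference between square planar and tetrahedral, so four ligands adopt the sterically favoured tetrahedral geometry. → tetrahedral.
For [Ni(NO2)4]^2-: Summing ligand charges against the −2 overall charge gives an oxidation state of +2 for nickel. Nickel is a group-10 element; Ni(II) is therefore d⁸. Nitro (N-bound nitrite) is a strong-field ligand (high in the spectrochemical series). A 3d d⁸ ion with strong-field ligands gains enough CFSE to favour square planar over tetrahedral. → square planar.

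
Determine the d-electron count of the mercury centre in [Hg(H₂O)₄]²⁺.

Summing ligand charges against the +2 overall charge gives an oxidation state of +2 for mercury.
Mercury is a group-12 element; Hg(II) is therefore d¹⁰.

d¹⁰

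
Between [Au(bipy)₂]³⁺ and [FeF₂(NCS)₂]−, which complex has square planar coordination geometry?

For [Au(bipy)₂]³⁺: 2,2′-bipyridine is neutral; balancing the +3 overall charge requires Au(III). Au sits in group 11, so the d-electron count is 11 − 3 = 8. A 5d d⁸ ion has a large crystal-field splitting; square planar leaves the high-energy d_{x²−y²} orbital empty and maximises CFSE. → square planar.
For [FeF₂(NCS)₂]−: Each fluoride is −1; each isothiocyanate is −1; balancing the −1 overall charge requires Fe(III). Fe sits in group 8, so the d-electron count is 8 − 3 = 5. A high-spin d⁵ ion has zero CFSE in either geometry, so four ligands adopt the sterically favoured tetrahedral geometry. → tetrahedral.

[Au(bipy)₂]³⁺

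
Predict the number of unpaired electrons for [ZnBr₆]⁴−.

Each bromide is −1; balancing the −4 overall charge requires Zn(II).
Zinc is a group-12 element; Zn(II) is therefore d¹⁰.
In an octahedral field the d¹⁰ configuration is t₂g⁶e_g⁴, giving 0 unpaired electrons.

0 unpaired electrons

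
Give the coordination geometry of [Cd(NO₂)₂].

Summing ligand charges against the 0 overall charge gives an oxidation state of +2 for cadmium.
Cadmium is a group-12 element; Cd(II) is therefore d¹⁰.
Coordination number: 2.
A d¹⁰ ion with only two ligands adopts a linear arrangement (sp hybridisation; no CFSE preference).

linear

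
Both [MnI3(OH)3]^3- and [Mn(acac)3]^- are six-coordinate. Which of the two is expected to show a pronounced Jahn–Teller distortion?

[MnI3(OH)3]^3-

[MnI3(OH)3]^3-: Each iodide is −1; each hydroxide is −1; balancing the −3 overall charge requires Mn(III). Mn sits in group 7, so the d-electron count is 7 − 3 = 4. Hydroxide and iodide are weak-field ligands for a first-row metal, so the complex is high-spin. The t₂g³e_g¹ (high-spin) configuration has an unevenly filled e_g set; the Jahn–Teller theorem predicts a tetragonal distortion (typically axial elongation) to lift the degeneracy.
[Mn(acac)3]^-: Summing ligand charges against the −1 overall charge gives an oxidation state of +2 for manganese. Group 7 minus oxidation state 2 gives a d⁵ configuration. Acetylacetonate is a weak-field ligand for a first-row metal, so the complex is high-spin. The d⁵ configuration leaves the e_g set evenly filled (or empty) — no strong Jahn–Teller driving force.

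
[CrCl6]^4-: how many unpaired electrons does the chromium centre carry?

Ligand charges: each chloride is −1. With an overall charge of −4 the chromium centre must be in the +2 oxidation state.
Chromium is a group-6 element; Cr(II) is therefore d⁴.
The spin state decides the count: Chloride is a weak-field ligand for a first-row metal, so the complex is high-spin.
An octahedral high-spin d⁴ ion is t₂g³e_g¹, giving 4 unpaired electrons.

4 unpaired electrons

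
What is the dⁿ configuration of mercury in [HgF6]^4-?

Ligand charges: each fluoride is −1. With an overall charge of −4 the mercury centre must be in the +2 oxidation state.
Hg sits in group 12, so the d-electron count is 12 − 2 = 10.

d10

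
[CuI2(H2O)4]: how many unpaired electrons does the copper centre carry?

Ligand charges: each iodide is −1; water is neutral. With an overall charge of 0 the copper centre must be in the +2 oxidation state.
Cu sits in group 11, so the d-electron count is 11 − 2 = 9.
In an octahedral field the d⁹ configuration is t₂g⁶e_g³ (only one arrangement possible), giving 1 unpaired electron.

1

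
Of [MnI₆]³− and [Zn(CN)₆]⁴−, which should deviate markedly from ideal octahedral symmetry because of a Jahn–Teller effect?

[MnI₆]³−: Ligand charges: each iodide is −1. With an overall charge of −3 the manganese centre must be in the +3 oxidation state. Group 7 minus oxidation state 3 gives a d⁴ configuration. Iodide is a weak-field ligand for a first-row metal, so the complex is high-spin. The t₂g³e_g¹ (high-spin) configuration has an unevenly filled e_g set; the Jahn–Teller theorem predicts a tetragonal distortion (typically axial elongation) to lift the degeneracy.
[Zn(CN)₆]⁴−: Summing ligand charges against the −4 overall charge gives an oxidation state of +2 for zinc. Group 12 minus oxidation state 2 gives a d¹⁰ configuration. The d¹⁰ configuration leaves the e_g set evenly filled (or empty) — no strong Jahn–Teller driving force.

[MnI₆]³−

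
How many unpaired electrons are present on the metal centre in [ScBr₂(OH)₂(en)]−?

Ligand charges: each bromide is −1; each hydroxide is −1; ethylenediamine is neutral. With an overall charge of −1 the scandium centre must be in the +3 oxidation state.
Sc sits in group 3, so the d-electron count is 3 − 3 = 0.
Counting donor atoms: 2×bromide (monodentate) → 2 donors; 2×hydroxide (monodentate) → 2 donors; 1×ethylenediamine (bidentate) → 2 donors. Coordination number = 6.
In an octahedral field the d⁰ configuration is t₂g⁰e_g⁰, giving 0 unpaired electrons.

0 unpaired electrons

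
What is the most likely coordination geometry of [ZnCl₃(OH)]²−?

Summing ligand charges against the −2 overall charge gives an oxidation state of +2 for zinc.
Zn sits in group 12, so the d-electron count is 12 − 2 = 10.
With 4 monodentate ligands the coordination number is 4.
A d¹⁰ ion has no crystal-field stabilisation preference between square planar and tetrahedral, so four ligands adopt the sterically favoured tetrahedral geometry.

tetrahedral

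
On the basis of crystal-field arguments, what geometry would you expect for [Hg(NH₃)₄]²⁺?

tetrahedral

Ammonia is neutral; balancing the +2 overall charge requires Hg(II).
Hg sits in group 12, so the d-electron count is 12 − 2 = 10.
With 4 monodentate ligands the coordination number is 4.
A d¹⁰ ion has no crystal-field stabilisation preference between square planar and tetrahedral, so four ligands adopt the sterically favoured tetrahedral geometry.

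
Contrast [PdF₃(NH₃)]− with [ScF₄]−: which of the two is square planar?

[PdF₃(NH₃)]−

For [PdF₃(NH₃)]−: Ligand charges: each fluoride is −1; ammonia is neutral. With an overall charge of −1 the palladium centre must be in the +2 oxidation state. Pd sits in group 10, so the d-electron count is 10 − 2 = 8. A 4d d⁸ ion has a large crystal-field splitting; square planar leaves the high-energy d_{x²−y²} orbital empty and maximises CFSE. → square planar.
For [ScF₄]−: Summing ligand charges against the −1 overall charge gives an oxidation state of +3 for scandium. Sc sits in group 3, so the d-electron count is 3 − 3 = 0. A d⁰ ion has no crystal-field stabilisation preference between square planar and tetrahedral, so four ligands adopt the sterically favoured tetrahedral geometry. → tetrahedral.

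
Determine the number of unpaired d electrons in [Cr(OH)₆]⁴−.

4

Ligand charges: each hydroxide is −1. With an overall charge of −4 the chromium centre must be in the +2 oxidation state.
Cr sits in group 6, so the d-electron count is 6 − 2 = 4.
The spin state decides the count: Hydroxide is a weak-field ligand for a first-row metal, so the complex is high-spin.
An octahedral high-spin d⁴ ion is t₂g³e_g¹, giving 4 unpaired electrons.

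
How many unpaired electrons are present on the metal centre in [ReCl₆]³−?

2

Ligand charges: each chloride is −1. With an overall charge of −3 the rhenium centre must be in the +3 oxidation state.
Group 7 minus oxidation state 3 gives a d⁴ configuration.
The spin state decides the count: a 5d ion has a large Δₒ and is invariably low-spin.
An octahedral low-spin d⁴ ion is t₂g⁴e_g⁰, giving 2 unpaired electrons.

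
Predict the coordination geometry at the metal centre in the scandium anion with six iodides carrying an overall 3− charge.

octahedral

Summing ligand charges against the −3 overall charge gives an oxidation state of +3 for scandium.
Group 3 minus oxidation state 3 gives a d⁰ configuration.
Coordination number: 6.
Six donors around a single metal centre give an octahedral coordination sphere.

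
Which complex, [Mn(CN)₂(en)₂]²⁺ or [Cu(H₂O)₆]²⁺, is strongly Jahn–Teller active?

[Mn(CN)₂(en)₂]²⁺: Ligand charges: each cyanide is −1; ethylenediamine is neutral. With an overall charge of +2 the manganese centre must be in the +4 oxidation state. Group 7 minus oxidation state 4 gives a d³ configuration. The d³ configuration leaves the e_g set evenly filled (or empty) — no strong Jahn–Teller driving force.
[Cu(H₂O)₆]²⁺: Summing ligand charges against the +2 overall charge gives an oxidation state of +2 for copper. Copper is a group-11 element; Cu(II) is therefore d⁹. The t₂g⁶e_g³ configuration has an unevenly filled e_g set; the Jahn–Teller theorem predicts a tetragonal distortion (typically axial elongation) to lift the degeneracy.

[Cu(H₂O)₆]²⁺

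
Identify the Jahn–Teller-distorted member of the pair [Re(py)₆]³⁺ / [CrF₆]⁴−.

[Re(py)₆]³⁺: Summing ligand charges against the +3 overall charge gives an oxidation state of +3 for rhenium. Group 7 minus oxidation state 3 gives a d⁴ configuration. A 5d ion has a large Δₒ and is invariably low-spin. The d⁴ configuration leaves the e_g set evenly filled (or empty) — no strong Jahn–Teller driving force.
[CrF₆]⁴−: Each fluoride is −1; balancing the −4 overall charge requires Cr(II). Group 6 minus oxidation state 2 gives a d⁴ configuration. Fluoride is a weak-field ligand for a first-row metal, so the complex is high-spin. The t₂g³e_g¹ (high-spin) configuration has an unevenly filled e_g set; the Jahn–Teller theorem predicts a tetragonal distortion (typically axial elongation) to lift the degeneracy.

[CrF₆]⁴−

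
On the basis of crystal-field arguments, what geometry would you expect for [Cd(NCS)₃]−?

trigonal planar

Each isothiocyanate is −1; balancing the −1 overall charge requires Cd(II).
Cd sits in group 12, so the d-electron count is 12 − 2 = 10.
With 3 monodentate ligands the coordination number is 3.
Three ligands around a d¹⁰ centre minimise repulsion in a trigonal-planar arrangement.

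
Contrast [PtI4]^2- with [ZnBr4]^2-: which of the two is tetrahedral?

[ZnBr4]^2-

For [PtI4]^2-: Summing ligand charges against the −2 overall charge gives an oxidation state of +2 for platinum. Pt sits in group 10, so the d-electron count is 10 − 2 = 8. A 5d d⁸ ion has a large crystal-field splitting; square planar leaves the high-energy d_{x²−y²} orbital empty and maximises CFSE. → square planar.
For [ZnBr4]^2-: Ligand charges: each bromide is −1. With an overall charge of −2 the zinc centre must be in the +2 oxidation state. Group 12 minus oxidation state 2 gives a d¹⁰ configuration. A d¹⁰ ion has no crystal-field stabilisation preference between square planar and tetrahedral, so four ligands adopt the sterically favoured tetrahedral geometry. → tetrahedral.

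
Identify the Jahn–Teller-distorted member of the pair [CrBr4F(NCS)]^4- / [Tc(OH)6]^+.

[CrBr4F(NCS)]^4-: Ligand charges: each bromide is −1; each fluoride is −1; each isothiocyanate is −1. With an overall charge of −4 the chromium centre must be in the +2 oxidation state. Chromium is a group-6 element; Cr(II) is therefore d⁴. Bromide, fluoride, and isothiocyanate are weak-field ligands for a first-row metal, so the complex is high-spin. The t₂g³e_g¹ (high-spin) configuration has an unevenly filled e_g set; the Jahn–Teller theorem predicts a tetragonal distortion (typically axial elongation) to lift the degeneracy.
[Tc(OH)6]^+: Ligand charges: each hydroxide is −1. With an overall charge of +1 the technetium centre must be in the +7 oxidation state. Technetium is a group-7 element; Tc(VII) is therefore d⁰. The d⁰ configuration leaves the e_g set evenly filled (or empty) — no strong Jahn–Teller driving force.

[CrBr4F(NCS)]^4-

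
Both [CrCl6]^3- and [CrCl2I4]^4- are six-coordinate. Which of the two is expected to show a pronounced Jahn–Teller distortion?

[CrCl6]^3-: Each chloride is −1; balancing the −3 overall charge requires Cr(III). Cr sits in group 6, so the d-electron count is 6 − 3 = 3. The d³ configuration leaves the e_g set evenly filled (or empty) — no strong Jahn–Teller driving force.
[CrCl2I4]^4-: Ligand charges: each chloride is −1; each iodide is −1. With an overall charge of −4 the chromium centre must be in the +2 oxidation state. Group 6 minus oxidation state 2 gives a d⁴ configuration. Chloride and iodide are weak-field ligands for a first-row metal, so the complex is high-spin. The t₂g³e_g¹ (high-spin) configuration has an unevenly filled e_g set; the Jahn–Teller theorem predicts a tetragonal distortion (typically axial elongation) to lift the degeneracy.

[CrCl2I4]^4-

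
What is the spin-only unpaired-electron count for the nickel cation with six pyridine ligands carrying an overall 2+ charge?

Ligand charges: pyridine is neutral. With an overall charge of +2 the nickel centre must be in the +2 oxidation state.
Nickel is a group-10 element; Ni(II) is therefore d⁸.
In an octahedral field the d⁸ configuration is t₂g⁶e_g² (only one arrangement possible), giving 2 unpaired electrons.

2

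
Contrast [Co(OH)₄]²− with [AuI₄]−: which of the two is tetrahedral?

[Co(OH)₄]²−

For [Co(OH)₄]²−: Summing ligand charges against the −2 overall charge gives an oxidation state of +2 for cobalt. Group 9 minus oxidation state 2 gives a d⁷ configuration. For a high-spin 3d d⁷ ion with weak-field ligands the small Δₜ gives little square-planar CFSE advantage, so four ligands adopt the sterically favoured tetrahedral geometry. → tetrahedral.
For [AuI₄]−: Each iodide is −1; balancing the −1 overall charge requires Au(III). Group 11 minus oxidation state 3 gives a d⁸ configuration. A 5d d⁸ ion has a large crystal-field splitting; square planar leaves the high-energy d_{x²−y²} orbital empty and maximises CFSE. → square planar.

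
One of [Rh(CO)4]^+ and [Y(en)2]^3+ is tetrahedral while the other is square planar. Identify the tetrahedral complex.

[Y(en)2]^3+

For [Rh(CO)4]^+: Ligand charges: carbonyl is neutral. With an overall charge of +1 the rhodium centre must be in the +1 oxidation state. Rhodium is a group-9 element; Rh(I) is therefore d⁸. A 4d d⁸ ion has a large crystal-field splitting; square planar leaves the high-energy d_{x²−y²} orbital empty and maximises CFSE. → square planar.
For [Y(en)2]^3+: Summing ligand charges against the +3 overall charge gives an oxidation state of +3 for yttrium. Group 3 minus oxidation state 3 gives a d⁰ configuration. A d⁰ ion has no crystal-field stabilisation preference between square planar and tetrahedral, so four ligands adopt the sterically favoured tetrahedral geometry. → tetrahedral.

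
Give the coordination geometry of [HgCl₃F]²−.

Each chloride is −1; each fluoride is −1; balancing the −2 overall charge requires Hg(II).
Group 12 minus oxidation state 2 gives a d¹⁰ configuration.
With 4 monodentate ligands the coordination number is 4.
A d¹⁰ ion has no crystal-field stabilisation preference between square planar and tetrahedral, so four ligands adopt the sterically favoured tetrahedral geometry.

tetrahedral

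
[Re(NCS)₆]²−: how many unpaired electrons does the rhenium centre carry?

Ligand charges: each isothiocyanate is −1. With an overall charge of −2 the rhenium centre must be in the +4 oxidation state.
Re sits in group 7, so the d-electron count is 7 − 4 = 3.
In an octahedral field the d³ configuration is t₂g³e_g⁰ (only one arrangement possible), giving 3 unpaired electrons.

3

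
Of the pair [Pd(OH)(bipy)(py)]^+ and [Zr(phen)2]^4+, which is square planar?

For [Pd(OH)(bipy)(py)]^+: Summing ligand charges against the +1 overall charge gives an oxidation state of +2 for palladium. Group 10 minus oxidation state 2 gives a d⁸ configuration. A 4d d⁸ ion has a large crystal-field splitting; square planar leaves the high-energy d_{x²−y²} orbital empty and maximises CFSE. → square planar.
For [Zr(phen)2]^4+: 1,10-phenanthroline is neutral; balancing the +4 overall charge requires Zr(IV). Zr sits in group 4, so the d-electron count is 4 − 4 = 0. A d⁰ ion has no crystal-field stabilisation preference between square planar and tetrahedral, so four ligands adopt the sterically favoured tetrahedral geometry. → tetrahedral.

[Pd(OH)(bipy)(py)]^+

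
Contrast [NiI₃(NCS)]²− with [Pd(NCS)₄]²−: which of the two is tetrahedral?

[NiI₃(NCS)]²−

For [NiI₃(NCS)]²−: Each iodide is −1; each isothiocyanate is −1; balancing the −2 overall charge requires Ni(II). Ni sits in group 10, so the d-electron count is 10 − 2 = 8. Iodide and isothiocyanate are weak-field ligands. With weak-field ligands the CFSE gain from square planar is small, so a 3d d⁸ ion takes the sterically preferred tetrahedral geometry. → tetrahedral.
For [Pd(NCS)₄]²−: Ligand charges: each isothiocyanate is −1. With an overall charge of −2 the palladium centre must be in the +2 oxidation state. Pd sits in group 10, so the d-electron count is 10 − 2 = 8. A 4d d⁸ ion has a large crystal-field splitting; square planar leaves the high-energy d_{x²−y²} orbital empty and maximises CFSE. → square planar.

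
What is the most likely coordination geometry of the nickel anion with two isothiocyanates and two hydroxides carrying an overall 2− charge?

Ligand charges: each isothiocyanate is −1; each hydroxide is −1. With an overall charge of −2 the nickel centre must be in the +2 oxidation state.
Nickel is a group-10 element; Ni(II) is therefore d⁸.
Coordination number: 4.
Hydroxide and isothiocyanate are weak-field ligands.
With weak-field ligands the CFSE gain from square planar is small, so a 3d d⁸ ion takes the sterically preferred tetrahedral geometry.

tetrahedral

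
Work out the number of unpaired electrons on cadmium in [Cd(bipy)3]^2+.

0 unpaired electrons

Summing ligand charges against the +2 overall charge gives an oxidation state of +2 for cadmium.
Cadmium is a group-12 element; Cd(II) is therefore d¹⁰.
Counting donor atoms: 3×2,2′-bipyridine (bidentate) → 6 donors. Coordination number = 6.
In an octahedral field the d¹⁰ configuration is t₂g⁶e_g⁴, giving 0 unpaired electrons.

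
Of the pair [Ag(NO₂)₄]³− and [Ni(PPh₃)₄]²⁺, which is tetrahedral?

For [Ag(NO₂)₄]³−: Each nitro (N-bound nitrite) is −1; balancing the −3 overall charge requires Ag(I). Ag sits in group 11, so the d-electron count is 11 − 1 = 10. A d¹⁰ ion has no crystal-field stabilisation preference between square planar and tetrahedral, so four ligands adopt the sterically favoured tetrahedral geometry. → tetrahedral.
For [Ni(PPh₃)₄]²⁺: Ligand charges: triphenylphosphine is neutral. With an overall charge of +2 the nickel centre must be in the +2 oxidation state. Group 10 minus oxidation state 2 gives a d⁸ configuration. Triphenylphosphine is a strong-field ligand (high in the spectrochemical series). A 3d d⁸ ion with strong-field ligands gains enough CFSE to favour square planar over tetrahedral. → square planar.

[Ag(NO₂)₄]³−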